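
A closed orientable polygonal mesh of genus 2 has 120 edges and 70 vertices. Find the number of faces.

48

For a closed orientable surface of genus 2, χ = 2 − 2·2 = -2.
F = -2 − V + E = -2 − 70 + 120 = 48.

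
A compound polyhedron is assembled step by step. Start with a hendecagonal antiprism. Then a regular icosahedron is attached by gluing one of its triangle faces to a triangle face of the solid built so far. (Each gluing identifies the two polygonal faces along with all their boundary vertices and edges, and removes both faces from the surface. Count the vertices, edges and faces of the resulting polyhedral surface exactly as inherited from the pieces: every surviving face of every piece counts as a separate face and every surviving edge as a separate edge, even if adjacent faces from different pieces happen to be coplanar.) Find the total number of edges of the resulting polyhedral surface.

71

A hendecagonal antiprism: V=22, E=44, F=24.
Attach a regular icosahedron (V=12, E=30, F=20) along a 3-gon: merge 3 vertices and 3 edges, delete both glued faces → V=31, E=71, F=42.
Check: V − E + F = 31 − 71 + 42 = 2.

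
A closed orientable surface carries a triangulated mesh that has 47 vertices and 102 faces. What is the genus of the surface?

Every face is a triangle, so 2E = 3·102 = 306, giving E = 153.
χ = V − E + F = 47 − 153 + 102 = -4.
For a closed orientable surface χ = 2 − 2g, so g = (2 − (-4))/2 = 3.

3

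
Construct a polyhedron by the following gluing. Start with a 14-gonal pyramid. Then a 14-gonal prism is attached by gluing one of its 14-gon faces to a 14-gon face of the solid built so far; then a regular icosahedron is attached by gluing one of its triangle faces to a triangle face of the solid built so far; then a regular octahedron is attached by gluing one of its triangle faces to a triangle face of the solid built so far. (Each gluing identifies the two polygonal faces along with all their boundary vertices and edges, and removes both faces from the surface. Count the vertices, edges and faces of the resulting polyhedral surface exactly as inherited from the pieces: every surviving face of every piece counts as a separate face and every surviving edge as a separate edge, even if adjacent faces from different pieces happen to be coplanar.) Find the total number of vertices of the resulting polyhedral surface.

A 14-gonal pyramid: V=15, E=28, F=15.
Attach a 14-gonal prism (V=28, E=42, F=16) along a 14-gon: merge 14 vertices and 14 edges, delete both glued faces → V=29, E=56, F=29.
Attach a regular icosahedron (V=12, E=30, F=20) along a 3-gon: merge 3 vertices and 3 edges, delete both glued faces → V=38, E=83, F=47.
Attach a regular octahedron (V=6, E=12, F=8) along a 3-gon: merge 3 vertices and 3 edges, delete both glued faces → V=41, E=92, F=53.
Check: V − E + F = 41 − 92 + 53 = 2.

41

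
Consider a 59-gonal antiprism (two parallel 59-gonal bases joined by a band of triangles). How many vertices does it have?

An antiprism on an n-gon has two n-gon caps and 2n triangles: V = 2·59 = 118, E = 4·59 = 236, F = 2·59 + 2 = 120.
Check: V − E + F = 118 − 236 + 120 = 2.

118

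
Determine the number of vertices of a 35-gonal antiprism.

An antiprism on an n-gon has two n-gon caps and 2n triangles: V = 2·35 = 70, E = 4·35 = 140, F = 2·35 + 2 = 72.
Check: V − E + F = 70 − 140 + 72 = 2.

70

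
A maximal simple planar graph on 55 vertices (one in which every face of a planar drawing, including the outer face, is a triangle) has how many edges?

159

In a plane triangulation 3F = 2E and V − E + F = 2, so E = 3V − 6 = 3·55 − 6 = 159.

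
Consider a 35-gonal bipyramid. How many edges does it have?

105

A bipyramid over an n-gon has 2n triangular faces and n + 2 vertices: V = 35 + 2 = 37, E = 3·35 = 105, F = 2·35 = 70.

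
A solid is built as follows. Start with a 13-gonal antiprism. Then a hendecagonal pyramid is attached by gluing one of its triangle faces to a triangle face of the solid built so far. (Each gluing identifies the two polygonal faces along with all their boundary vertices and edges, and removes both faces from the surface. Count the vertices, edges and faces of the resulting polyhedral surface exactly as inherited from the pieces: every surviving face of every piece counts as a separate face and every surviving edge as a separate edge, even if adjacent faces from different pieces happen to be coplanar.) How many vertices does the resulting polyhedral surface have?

A 13-gonal antiprism: V=26, E=52, F=28.
Attach a hendecagonal pyramid (V=12, E=22, F=12) along a 3-gon: merge 3 vertices and 3 edges, delete both glued faces → V=35, E=71, F=38.
Check: V − E + F = 35 − 71 + 38 = 2.

35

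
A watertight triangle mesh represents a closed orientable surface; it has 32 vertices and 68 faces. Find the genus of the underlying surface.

2

Every face is a triangle, so 2E = 3·68 = 204, giving E = 102.
χ = V − E + F = 32 − 102 + 68 = -2.
For a closed orientable surface χ = 2 − 2g, so g = (2 − (-2))/2 = 2.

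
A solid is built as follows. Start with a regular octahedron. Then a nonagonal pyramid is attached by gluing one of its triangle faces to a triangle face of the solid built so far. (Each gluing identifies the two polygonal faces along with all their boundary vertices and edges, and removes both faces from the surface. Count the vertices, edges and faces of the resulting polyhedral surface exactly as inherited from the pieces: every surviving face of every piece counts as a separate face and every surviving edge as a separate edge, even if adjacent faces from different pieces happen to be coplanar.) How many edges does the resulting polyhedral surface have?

A regular octahedron: V=6, E=12, F=8.
Attach a nonagonal pyramid (V=10, E=18, F=10) along a 3-gon: merge 3 vertices and 3 edges, delete both glued faces → V=13, E=27, F=16.
Check: V − E + F = 13 − 27 + 16 = 2.

27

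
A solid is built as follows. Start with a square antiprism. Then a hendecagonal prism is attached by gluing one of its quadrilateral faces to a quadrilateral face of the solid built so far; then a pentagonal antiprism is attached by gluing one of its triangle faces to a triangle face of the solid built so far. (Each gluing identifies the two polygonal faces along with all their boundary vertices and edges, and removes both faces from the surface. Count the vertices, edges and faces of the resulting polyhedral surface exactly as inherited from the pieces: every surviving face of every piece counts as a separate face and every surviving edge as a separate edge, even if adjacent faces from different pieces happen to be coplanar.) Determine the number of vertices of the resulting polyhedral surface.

A square antiprism: V=8, E=16, F=10.
Attach a hendecagonal prism (V=22, E=33, F=13) along a 4-gon: merge 4 vertices and 4 edges, delete both glued faces → V=26, E=45, F=21.
Attach a pentagonal antiprism (V=10, E=20, F=12) along a 3-gon: merge 3 vertices and 3 edges, delete both glued faces → V=33, E=62, F=31.
Check: V − E + F = 33 − 62 + 31 = 2.

33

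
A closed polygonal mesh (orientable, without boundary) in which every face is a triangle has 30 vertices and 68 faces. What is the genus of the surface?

3

Every face is a triangle, so 2E = 3·68 = 204, giving E = 102.
χ = V − E + F = 30 − 102 + 68 = -4.
For a closed orientable surface χ = 2 − 2g, so g = (2 − (-4))/2 = 3.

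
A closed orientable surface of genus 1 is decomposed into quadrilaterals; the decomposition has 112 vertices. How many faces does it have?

112

χ = 2 − 2·1 = 0, and every face is a square so 4F = 2E.
V − E + F = 0 with E = 4F/2 gives 112 − (4/2 − 1)·F = 0, so F = 112 and E = 224.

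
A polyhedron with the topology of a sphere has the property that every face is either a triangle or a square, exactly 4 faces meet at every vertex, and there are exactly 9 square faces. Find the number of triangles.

8

Let x be the number of triangles; then F = 9 + x.
Edge–face incidences: 2E = 4·9 + 3·x = 36 + 3x.
Every vertex has degree 4, so 4V = 2E.
Euler: V − E + F = 2 ⇒ (2E)/4 − E + (9 + x) = 2.
Multiply by 8: 2·(2E) − 4·(2E) + 8·(9 + x) = 16, i.e. 72 + 8x − 2·(36 + 3x) = 16.
Collecting terms: 2x = 16, so x = 8.
Then 2E = 36 + 3·8 = 60, so E = 30, V = 2E/4 = 15, F = 9 + 8 = 17.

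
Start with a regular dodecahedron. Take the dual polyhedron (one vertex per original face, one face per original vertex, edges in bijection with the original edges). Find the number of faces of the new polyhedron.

The base solid has V = 20, E = 30, F = 12.
The dual swaps V and F and preserves E: V′ = F = 12, E′ = E = 30, F′ = V = 20.

20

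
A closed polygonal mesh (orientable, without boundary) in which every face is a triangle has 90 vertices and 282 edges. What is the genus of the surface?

3

Every face is a triangle and each edge borders two faces, so 3F = 2·282, giving F = 188.
χ = V − E + F = 90 − 282 + 188 = -4.
For a closed orientable surface χ = 2 − 2g, so g = (2 − (-4))/2 = 3.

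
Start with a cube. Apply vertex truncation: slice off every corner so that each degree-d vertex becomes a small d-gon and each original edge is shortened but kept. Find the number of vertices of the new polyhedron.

The base solid has V = 8, E = 12, F = 6.
Truncation replaces each original edge-end by a new vertex, so V′ = 2E = 24.
Each original edge survives, and each old vertex of degree d contributes d new edges; summing degrees gives Σd = 2E, so E′ = E + 2E = 3E = 36.
Each original face survives and each original vertex becomes one new face: F′ = F + V = 14.

24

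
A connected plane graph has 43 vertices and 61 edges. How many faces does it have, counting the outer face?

20

Euler's formula for a connected plane graph: V − E + F = 2, so F = 2 − 43 + 61 = 20.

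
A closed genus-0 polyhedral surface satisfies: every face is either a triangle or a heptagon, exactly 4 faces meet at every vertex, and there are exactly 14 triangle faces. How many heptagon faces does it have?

Let x be the number of heptagons; then F = 14 + x.
Edge–face incidences: 2E = 3·14 + 7·x = 42 + 7x.
Every vertex has degree 4, so 4V = 2E.
Euler: V − E + F = 2 ⇒ (2E)/4 − E + (14 + x) = 2.
Multiply by 8: 2·(2E) − 4·(2E) + 8·(14 + x) = 16, i.e. 112 + 8x − 2·(42 + 7x) = 16.
Collecting terms: −6x + 28 = 16, so −6x = −12, so x = 2.
Then 2E = 42 + 7·2 = 56, so E = 28, V = 2E/4 = 14, F = 14 + 2 = 16.

2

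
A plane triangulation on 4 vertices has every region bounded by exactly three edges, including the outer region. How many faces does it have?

In a plane triangulation 3F = 2E and V − E + F = 2, so F = 2V − 4 = 2·4 − 4 = 4.

4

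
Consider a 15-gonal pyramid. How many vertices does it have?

A pyramid on an n-gon base has one n-gon and n triangles: V = 15 + 1 = 16, E = 2·15 = 30, F = 15 + 1 = 16.

16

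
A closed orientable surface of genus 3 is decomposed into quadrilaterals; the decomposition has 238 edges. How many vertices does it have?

χ = 2 − 2·3 = -4, and every face is a square so 4F = 2E.
F = 2E/4 = 119. Then V = -4 + E − F = -4 + 238 − 119 = 115.

115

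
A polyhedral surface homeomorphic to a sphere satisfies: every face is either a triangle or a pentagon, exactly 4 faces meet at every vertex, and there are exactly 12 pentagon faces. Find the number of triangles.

20

Let x be the number of triangles; then F = 12 + x.
Edge–face incidences: 2E = 5·12 + 3·x = 60 + 3x.
Every vertex has degree 4, so 4V = 2E.
Euler: V − E + F = 2 ⇒ (2E)/4 − E + (12 + x) = 2.
Multiply by 8: 2·(2E) − 4·(2E) + 8·(12 + x) = 16, i.e. 96 + 8x − 2·(60 + 3x) = 16.
Collecting terms: 2x − 24 = 16, so 2x = 40, so x = 20.
Then 2E = 60 + 3·20 = 120, so E = 60, V = 2E/4 = 30, F = 12 + 20 = 32.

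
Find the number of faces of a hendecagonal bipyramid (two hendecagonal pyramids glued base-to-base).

22

A bipyramid over an n-gon has 2n triangular faces and n + 2 vertices: V = 11 + 2 = 13, E = 3·11 = 33, F = 2·11 = 22.
Check: V − E + F = 13 − 33 + 22 = 2.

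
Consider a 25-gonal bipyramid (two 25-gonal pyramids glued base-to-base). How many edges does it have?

75

A bipyramid over an n-gon has 2n triangular faces and n + 2 vertices: V = 25 + 2 = 27, E = 3·25 = 75, F = 2·25 = 50.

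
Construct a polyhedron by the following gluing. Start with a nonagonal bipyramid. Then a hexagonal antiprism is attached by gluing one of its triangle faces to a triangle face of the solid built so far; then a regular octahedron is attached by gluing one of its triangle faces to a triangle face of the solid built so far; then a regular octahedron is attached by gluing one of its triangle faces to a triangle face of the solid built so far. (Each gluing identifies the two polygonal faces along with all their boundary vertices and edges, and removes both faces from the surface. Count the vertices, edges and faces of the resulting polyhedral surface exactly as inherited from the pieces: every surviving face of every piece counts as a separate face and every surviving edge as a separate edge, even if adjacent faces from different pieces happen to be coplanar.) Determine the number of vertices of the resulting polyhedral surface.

A nonagonal bipyramid: V=11, E=27, F=18.
Attach a hexagonal antiprism (V=12, E=24, F=14) along a 3-gon: merge 3 vertices and 3 edges, delete both glued faces → V=20, E=48, F=30.
Attach a regular octahedron (V=6, E=12, F=8) along a 3-gon: merge 3 vertices and 3 edges, delete both glued faces → V=23, E=57, F=36.
Attach a regular octahedron (V=6, E=12, F=8) along a 3-gon: merge 3 vertices and 3 edges, delete both glued faces → V=26, E=66, F=42.
Check: V − E + F = 26 − 66 + 42 = 2.

26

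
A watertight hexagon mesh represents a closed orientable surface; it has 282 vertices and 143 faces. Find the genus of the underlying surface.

Every face is a hexagon, so 2E = 6·143 = 858, giving E = 429.
χ = V − E + F = 282 − 429 + 143 = -4.
For a closed orientable surface χ = 2 − 2g, so g = (2 − (-4))/2 = 3.

3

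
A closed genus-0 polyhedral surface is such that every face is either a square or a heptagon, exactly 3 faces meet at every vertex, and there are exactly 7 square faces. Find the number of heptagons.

Let x be the number of heptagons; then F = 7 + x.
Edge–face incidences: 2E = 4·7 + 7·x = 28 + 7x.
Every vertex has degree 3, so 3V = 2E.
Euler: V − E + F = 2 ⇒ (2E)/3 − E + (7 + x) = 2.
Multiply by 6: 2·(2E) − 3·(2E) + 6·(7 + x) = 12, i.e. 42 + 6x − (28 + 7x) = 12.
Collecting terms: −x + 14 = 12, so −x = −2, so x = 2.
Then 2E = 28 + 7·2 = 42, so E = 21, V = 2E/3 = 14, F = 7 + 2 = 9.

2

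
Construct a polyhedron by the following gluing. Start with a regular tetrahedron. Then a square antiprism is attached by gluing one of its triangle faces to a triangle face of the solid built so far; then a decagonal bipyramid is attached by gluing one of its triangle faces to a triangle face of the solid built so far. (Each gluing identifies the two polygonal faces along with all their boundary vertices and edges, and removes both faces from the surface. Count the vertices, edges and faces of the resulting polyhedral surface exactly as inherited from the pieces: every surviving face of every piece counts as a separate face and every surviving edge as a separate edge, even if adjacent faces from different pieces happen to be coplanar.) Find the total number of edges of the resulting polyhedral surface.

A regular tetrahedron: V=4, E=6, F=4.
Attach a square antiprism (V=8, E=16, F=10) along a 3-gon: merge 3 vertices and 3 edges, delete both glued faces → V=9, E=19, F=12.
Attach a decagonal bipyramid (V=12, E=30, F=20) along a 3-gon: merge 3 vertices and 3 edges, delete both glued faces → V=18, E=46, F=30.
Check: V − E + F = 18 − 46 + 30 = 2.

46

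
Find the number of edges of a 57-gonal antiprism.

An antiprism on an n-gon has two n-gon caps and 2n triangles: V = 2·57 = 114, E = 4·57 = 228, F = 2·57 + 2 = 116.
Check: V − E + F = 114 − 228 + 116 = 2.

228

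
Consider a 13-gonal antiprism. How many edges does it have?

An antiprism on an n-gon has two n-gon caps and 2n triangles: V = 2·13 = 26, E = 4·13 = 52, F = 2·13 + 2 = 28.

52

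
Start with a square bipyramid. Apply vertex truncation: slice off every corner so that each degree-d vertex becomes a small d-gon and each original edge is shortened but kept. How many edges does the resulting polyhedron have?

The base solid has V = 6, E = 12, F = 8.
Truncation replaces each original edge-end by a new vertex, so V′ = 2E = 24.
Each original edge survives, and each old vertex of degree d contributes d new edges; summing degrees gives Σd = 2E, so E′ = E + 2E = 3E = 36.
Each original face survives and each original vertex becomes one new face: F′ = F + V = 14.

36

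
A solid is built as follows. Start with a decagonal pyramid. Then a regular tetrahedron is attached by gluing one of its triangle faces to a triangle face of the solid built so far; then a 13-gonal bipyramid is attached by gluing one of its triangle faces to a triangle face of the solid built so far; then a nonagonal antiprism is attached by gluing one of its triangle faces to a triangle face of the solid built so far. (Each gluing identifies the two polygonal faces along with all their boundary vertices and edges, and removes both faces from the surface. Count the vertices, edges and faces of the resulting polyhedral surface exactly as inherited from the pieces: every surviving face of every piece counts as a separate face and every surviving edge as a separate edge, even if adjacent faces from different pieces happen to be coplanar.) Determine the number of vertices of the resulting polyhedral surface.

39

A decagonal pyramid: V=11, E=20, F=11.
Attach a regular tetrahedron (V=4, E=6, F=4) along a 3-gon: merge 3 vertices and 3 edges, delete both glued faces → V=12, E=23, F=13.
Attach a 13-gonal bipyramid (V=15, E=39, F=26) along a 3-gon: merge 3 vertices and 3 edges, delete both glued faces → V=24, E=59, F=37.
Attach a nonagonal antiprism (V=18, E=36, F=20) along a 3-gon: merge 3 vertices and 3 edges, delete both glued faces → V=39, E=92, F=55.
Check: V − E + F = 39 − 92 + 55 = 2.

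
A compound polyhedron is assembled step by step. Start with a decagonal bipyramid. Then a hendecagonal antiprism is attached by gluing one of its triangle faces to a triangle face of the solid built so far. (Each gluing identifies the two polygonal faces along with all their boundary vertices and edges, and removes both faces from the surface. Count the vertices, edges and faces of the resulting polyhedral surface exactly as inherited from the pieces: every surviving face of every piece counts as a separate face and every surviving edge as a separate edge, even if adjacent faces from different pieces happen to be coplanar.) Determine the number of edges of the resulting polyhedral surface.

A decagonal bipyramid: V=12, E=30, F=20.
Attach a hendecagonal antiprism (V=22, E=44, F=24) along a 3-gon: merge 3 vertices and 3 edges, delete both glued faces → V=31, E=71, F=42.
Check: V − E + F = 31 − 71 + 42 = 2.

71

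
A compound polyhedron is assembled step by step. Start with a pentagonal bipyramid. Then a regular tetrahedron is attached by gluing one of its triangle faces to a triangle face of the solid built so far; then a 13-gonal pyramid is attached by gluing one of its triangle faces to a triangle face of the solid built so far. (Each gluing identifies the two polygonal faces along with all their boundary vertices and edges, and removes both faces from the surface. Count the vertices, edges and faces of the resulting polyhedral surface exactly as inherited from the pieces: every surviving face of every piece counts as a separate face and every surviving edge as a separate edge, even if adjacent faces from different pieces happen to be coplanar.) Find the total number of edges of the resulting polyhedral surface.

A pentagonal bipyramid: V=7, E=15, F=10.
Attach a regular tetrahedron (V=4, E=6, F=4) along a 3-gon: merge 3 vertices and 3 edges, delete both glued faces → V=8, E=18, F=12.
Attach a 13-gonal pyramid (V=14, E=26, F=14) along a 3-gon: merge 3 vertices and 3 edges, delete both glued faces → V=19, E=41, F=24.
Check: V − E + F = 19 − 41 + 24 = 2.

41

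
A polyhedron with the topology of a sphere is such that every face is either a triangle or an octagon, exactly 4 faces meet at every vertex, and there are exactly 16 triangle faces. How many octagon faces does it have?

2

Let x be the number of octagons; then F = 16 + x.
Edge–face incidences: 2E = 3·16 + 8·x = 48 + 8x.
Every vertex has degree 4, so 4V = 2E.
Euler: V − E + F = 2 ⇒ (2E)/4 − E + (16 + x) = 2.
Multiply by 8: 2·(2E) − 4·(2E) + 8·(16 + x) = 16, i.e. 128 + 8x − 2·(48 + 8x) = 16.
Collecting terms: −8x + 32 = 16, so −8x = −16, so x = 2.
Then 2E = 48 + 8·2 = 64, so E = 32, V = 2E/4 = 16, F = 16 + 2 = 18.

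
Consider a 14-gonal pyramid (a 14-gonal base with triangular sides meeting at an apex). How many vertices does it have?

15

A pyramid on an n-gon base has one n-gon and n triangles: V = 14 + 1 = 15, E = 2·14 = 28, F = 14 + 1 = 15.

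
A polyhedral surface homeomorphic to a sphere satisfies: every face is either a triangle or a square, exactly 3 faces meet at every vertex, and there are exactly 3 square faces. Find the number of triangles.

Let x be the number of triangles; then F = 3 + x.
Edge–face incidences: 2E = 4·3 + 3·x = 12 + 3x.
Every vertex has degree 3, so 3V = 2E.
Euler: V − E + F = 2 ⇒ (2E)/3 − E + (3 + x) = 2.
Multiply by 6: 2·(2E) − 3·(2E) + 6·(3 + x) = 12, i.e. 18 + 6x − (12 + 3x) = 12.
Collecting terms: 3x + 6 = 12, so 3x = 6, so x = 2.
Then 2E = 12 + 3·2 = 18, so E = 9, V = 2E/3 = 6, F = 3 + 2 = 5.

2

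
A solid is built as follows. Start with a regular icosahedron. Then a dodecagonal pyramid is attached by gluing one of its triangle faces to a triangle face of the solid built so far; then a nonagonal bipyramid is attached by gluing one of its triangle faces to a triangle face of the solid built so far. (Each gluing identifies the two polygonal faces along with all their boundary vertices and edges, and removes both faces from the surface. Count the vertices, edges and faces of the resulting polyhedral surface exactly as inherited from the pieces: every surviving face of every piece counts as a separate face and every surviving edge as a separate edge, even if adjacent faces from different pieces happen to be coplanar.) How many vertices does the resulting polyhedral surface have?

A regular icosahedron: V=12, E=30, F=20.
Attach a dodecagonal pyramid (V=13, E=24, F=13) along a 3-gon: merge 3 vertices and 3 edges, delete both glued faces → V=22, E=51, F=31.
Attach a nonagonal bipyramid (V=11, E=27, F=18) along a 3-gon: merge 3 vertices and 3 edges, delete both glued faces → V=30, E=75, F=47.
Check: V − E + F = 30 − 75 + 47 = 2.

30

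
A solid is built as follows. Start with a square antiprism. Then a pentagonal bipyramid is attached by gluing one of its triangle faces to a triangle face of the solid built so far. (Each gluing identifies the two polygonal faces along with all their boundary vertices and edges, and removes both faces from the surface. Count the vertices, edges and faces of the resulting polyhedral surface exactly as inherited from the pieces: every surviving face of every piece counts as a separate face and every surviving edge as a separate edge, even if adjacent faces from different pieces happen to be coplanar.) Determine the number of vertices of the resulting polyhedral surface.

A square antiprism: V=8, E=16, F=10.
Attach a pentagonal bipyramid (V=7, E=15, F=10) along a 3-gon: merge 3 vertices and 3 edges, delete both glued faces → V=12, E=28, F=18.
Check: V − E + F = 12 − 28 + 18 = 2.

12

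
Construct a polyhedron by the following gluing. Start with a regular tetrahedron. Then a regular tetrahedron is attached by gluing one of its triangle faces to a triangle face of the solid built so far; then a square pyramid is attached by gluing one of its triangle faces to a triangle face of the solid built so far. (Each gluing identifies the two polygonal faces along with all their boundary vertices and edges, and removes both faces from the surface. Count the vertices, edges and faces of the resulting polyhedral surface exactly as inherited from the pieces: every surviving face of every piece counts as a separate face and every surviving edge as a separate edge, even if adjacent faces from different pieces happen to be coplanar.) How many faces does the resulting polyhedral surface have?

9

A regular tetrahedron: V=4, E=6, F=4.
Attach a regular tetrahedron (V=4, E=6, F=4) along a 3-gon: merge 3 vertices and 3 edges, delete both glued faces → V=5, E=9, F=6.
Attach a square pyramid (V=5, E=8, F=5) along a 3-gon: merge 3 vertices and 3 edges, delete both glued faces → V=7, E=14, F=9.
Check: V − E + F = 7 − 14 + 9 = 2.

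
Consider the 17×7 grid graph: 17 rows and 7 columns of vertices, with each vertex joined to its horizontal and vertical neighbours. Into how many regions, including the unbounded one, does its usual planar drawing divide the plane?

97

The grid has V = 17·7 = 119 vertices and E = 17·6 + 7·16 = 214 edges.
F = 2 − V + E = 2 − 119 + 214 = 97.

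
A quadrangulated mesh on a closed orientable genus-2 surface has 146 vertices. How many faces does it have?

148

χ = 2 − 2·2 = -2, and every face is a square so 4F = 2E.
V − E + F = -2 with E = 4F/2 gives 146 − (4/2 − 1)·F = -2, so F = 148 and E = 296.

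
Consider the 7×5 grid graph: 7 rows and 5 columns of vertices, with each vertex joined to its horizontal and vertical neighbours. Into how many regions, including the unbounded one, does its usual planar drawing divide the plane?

The grid has V = 7·5 = 35 vertices and E = 7·4 + 5·6 = 58 edges.
F = 2 − V + E = 2 − 35 + 58 = 25.

25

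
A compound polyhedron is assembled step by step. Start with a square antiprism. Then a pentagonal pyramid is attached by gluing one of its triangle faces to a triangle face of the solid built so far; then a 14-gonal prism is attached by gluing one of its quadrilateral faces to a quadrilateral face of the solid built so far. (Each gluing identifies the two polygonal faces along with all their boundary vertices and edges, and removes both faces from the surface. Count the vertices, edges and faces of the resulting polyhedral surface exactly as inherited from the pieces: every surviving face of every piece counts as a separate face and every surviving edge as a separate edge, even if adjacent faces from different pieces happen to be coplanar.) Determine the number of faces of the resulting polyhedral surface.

28

A square antiprism: V=8, E=16, F=10.
Attach a pentagonal pyramid (V=6, E=10, F=6) along a 3-gon: merge 3 vertices and 3 edges, delete both glued faces → V=11, E=23, F=14.
Attach a 14-gonal prism (V=28, E=42, F=16) along a 4-gon: merge 4 vertices and 4 edges, delete both glued faces → V=35, E=61, F=28.
Check: V − E + F = 35 − 61 + 28 = 2.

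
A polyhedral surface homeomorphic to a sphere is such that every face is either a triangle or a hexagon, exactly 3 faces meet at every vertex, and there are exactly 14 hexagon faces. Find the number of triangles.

4

Let x be the number of triangles; then F = 14 + x.
Edge–face incidences: 2E = 6·14 + 3·x = 84 + 3x.
Every vertex has degree 3, so 3V = 2E.
Euler: V − E + F = 2 ⇒ (2E)/3 − E + (14 + x) = 2.
Multiply by 6: 2·(2E) − 3·(2E) + 6·(14 + x) = 12, i.e. 84 + 6x − (84 + 3x) = 12.
Collecting terms: 3x = 12, so x = 4.
Then 2E = 84 + 3·4 = 96, so E = 48, V = 2E/3 = 32, F = 14 + 4 = 18.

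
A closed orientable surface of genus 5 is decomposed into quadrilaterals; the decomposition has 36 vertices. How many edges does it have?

χ = 2 − 2·5 = -8, and every face is a square so 4F = 2E.
V − E + F = -8 with E = 4F/2 gives 36 − (4/2 − 1)·F = -8, so F = 44 and E = 88.

88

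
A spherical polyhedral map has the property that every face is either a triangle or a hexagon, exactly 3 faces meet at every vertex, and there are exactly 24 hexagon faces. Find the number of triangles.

4

Let x be the number of triangles; then F = 24 + x.
Edge–face incidences: 2E = 6·24 + 3·x = 144 + 3x.
Every vertex has degree 3, so 3V = 2E.
Euler: V − E + F = 2 ⇒ (2E)/3 − E + (24 + x) = 2.
Multiply by 6: 2·(2E) − 3·(2E) + 6·(24 + x) = 12, i.e. 144 + 6x − (144 + 3x) = 12.
Collecting terms: 3x = 12, so x = 4.
Then 2E = 144 + 3·4 = 156, so E = 78, V = 2E/3 = 52, F = 24 + 4 = 28.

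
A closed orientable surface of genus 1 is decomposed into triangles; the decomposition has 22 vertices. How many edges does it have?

66

χ = 2 − 2·1 = 0, and every face is a triangle so 3F = 2E.
V − E + F = 0 with E = 3F/2 gives 22 − (3/2 − 1)·F = 0, so F = 44 and E = 66.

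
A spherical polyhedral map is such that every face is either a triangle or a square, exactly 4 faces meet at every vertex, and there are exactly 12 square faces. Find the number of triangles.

8

Let x be the number of triangles; then F = 12 + x.
Edge–face incidences: 2E = 4·12 + 3·x = 48 + 3x.
Every vertex has degree 4, so 4V = 2E.
Euler: V − E + F = 2 ⇒ (2E)/4 − E + (12 + x) = 2.
Multiply by 8: 2·(2E) − 4·(2E) + 8·(12 + x) = 16, i.e. 96 + 8x − 2·(48 + 3x) = 16.
Collecting terms: 2x = 16, so x = 8.
Then 2E = 48 + 3·8 = 72, so E = 36, V = 2E/4 = 18, F = 12 + 8 = 20.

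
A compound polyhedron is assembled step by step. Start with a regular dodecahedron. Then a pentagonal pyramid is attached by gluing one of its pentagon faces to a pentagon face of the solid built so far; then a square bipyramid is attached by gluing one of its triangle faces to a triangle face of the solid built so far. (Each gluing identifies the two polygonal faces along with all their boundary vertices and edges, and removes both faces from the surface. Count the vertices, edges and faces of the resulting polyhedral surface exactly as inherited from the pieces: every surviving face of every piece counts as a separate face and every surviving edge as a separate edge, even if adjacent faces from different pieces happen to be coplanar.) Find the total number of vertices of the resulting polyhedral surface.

A regular dodecahedron: V=20, E=30, F=12.
Attach a pentagonal pyramid (V=6, E=10, F=6) along a 5-gon: merge 5 vertices and 5 edges, delete both glued faces → V=21, E=35, F=16.
Attach a square bipyramid (V=6, E=12, F=8) along a 3-gon: merge 3 vertices and 3 edges, delete both glued faces → V=24, E=44, F=22.
Check: V − E + F = 24 − 44 + 22 = 2.

24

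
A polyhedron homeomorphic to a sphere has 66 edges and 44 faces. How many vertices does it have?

Here V − E + F = 2.
V = 2 + E − F = 2 + 66 − 44 = 24.

24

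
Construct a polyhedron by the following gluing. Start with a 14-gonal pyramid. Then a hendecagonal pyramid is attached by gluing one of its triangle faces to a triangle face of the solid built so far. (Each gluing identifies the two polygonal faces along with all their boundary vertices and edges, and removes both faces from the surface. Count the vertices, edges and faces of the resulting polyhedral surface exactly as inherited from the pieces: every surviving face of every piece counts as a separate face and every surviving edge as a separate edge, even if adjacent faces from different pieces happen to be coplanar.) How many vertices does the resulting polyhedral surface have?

A 14-gonal pyramid: V=15, E=28, F=15.
Attach a hendecagonal pyramid (V=12, E=22, F=12) along a 3-gon: merge 3 vertices and 3 edges, delete both glued faces → V=24, E=47, F=25.
Check: V − E + F = 24 − 47 + 25 = 2.

24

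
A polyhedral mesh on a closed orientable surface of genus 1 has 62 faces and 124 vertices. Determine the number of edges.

For a closed orientable surface of genus 1, χ = 2 − 2·1 = 0.
E = V + F − (0) = 124 + 62 − (0) = 186.

186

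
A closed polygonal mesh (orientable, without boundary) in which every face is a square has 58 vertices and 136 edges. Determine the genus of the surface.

6

Every face is a square and each edge borders two faces, so 4F = 2·136, giving F = 68.
χ = V − E + F = 58 − 136 + 68 = -10.
For a closed orientable surface χ = 2 − 2g, so g = (2 − (-10))/2 = 6.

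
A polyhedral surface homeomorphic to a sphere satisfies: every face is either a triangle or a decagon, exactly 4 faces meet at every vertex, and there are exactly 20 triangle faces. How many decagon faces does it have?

Let x be the number of decagons; then F = 20 + x.
Edge–face incidences: 2E = 3·20 + 10·x = 60 + 10x.
Every vertex has degree 4, so 4V = 2E.
Euler: V − E + F = 2 ⇒ (2E)/4 − E + (20 + x) = 2.
Multiply by 8: 2·(2E) − 4·(2E) + 8·(20 + x) = 16, i.e. 160 + 8x − 2·(60 + 10x) = 16.
Collecting terms: −12x + 40 = 16, so −12x = −24, so x = 2.
Then 2E = 60 + 10·2 = 80, so E = 40, V = 2E/4 = 20, F = 20 + 2 = 22.

2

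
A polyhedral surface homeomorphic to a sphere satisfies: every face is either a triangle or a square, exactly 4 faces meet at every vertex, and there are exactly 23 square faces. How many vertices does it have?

Let x be the number of triangles; then F = 23 + x.
Edge–face incidences: 2E = 4·23 + 3·x = 92 + 3x.
Every vertex has degree 4, so 4V = 2E.
Euler: V − E + F = 2 ⇒ (2E)/4 − E + (23 + x) = 2.
Multiply by 8: 2·(2E) − 4·(2E) + 8·(23 + x) = 16, i.e. 184 + 8x − 2·(92 + 3x) = 16.
Collecting terms: 2x = 16, so x = 8.
Then 2E = 92 + 3·8 = 116, so E = 58, V = 2E/4 = 29, F = 23 + 8 = 31.

29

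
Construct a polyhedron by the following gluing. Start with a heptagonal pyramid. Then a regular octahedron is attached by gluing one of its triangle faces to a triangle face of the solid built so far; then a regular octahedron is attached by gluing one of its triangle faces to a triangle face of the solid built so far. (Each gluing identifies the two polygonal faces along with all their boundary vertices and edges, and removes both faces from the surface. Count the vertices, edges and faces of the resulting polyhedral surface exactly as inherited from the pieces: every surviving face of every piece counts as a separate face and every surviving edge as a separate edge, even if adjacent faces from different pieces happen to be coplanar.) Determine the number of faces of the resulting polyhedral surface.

20

A heptagonal pyramid: V=8, E=14, F=8.
Attach a regular octahedron (V=6, E=12, F=8) along a 3-gon: merge 3 vertices and 3 edges, delete both glued faces → V=11, E=23, F=14.
Attach a regular octahedron (V=6, E=12, F=8) along a 3-gon: merge 3 vertices and 3 edges, delete both glued faces → V=14, E=32, F=20.
Check: V − E + F = 14 − 32 + 20 = 2.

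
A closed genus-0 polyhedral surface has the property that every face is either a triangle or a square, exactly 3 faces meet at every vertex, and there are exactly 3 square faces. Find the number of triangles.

Let x be the number of triangles; then F = 3 + x.
Edge–face incidences: 2E = 4·3 + 3·x = 12 + 3x.
Every vertex has degree 3, so 3V = 2E.
Euler: V − E + F = 2 ⇒ (2E)/3 − E + (3 + x) = 2.
Multiply by 6: 2·(2E) − 3·(2E) + 6·(3 + x) = 12, i.e. 18 + 6x − (12 + 3x) = 12.
Collecting terms: 3x + 6 = 12, so 3x = 6, so x = 2.
Then 2E = 12 + 3·2 = 18, so E = 9, V = 2E/3 = 6, F = 3 + 2 = 5.

2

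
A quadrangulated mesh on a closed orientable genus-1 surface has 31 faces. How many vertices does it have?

31

χ = 2 − 2·1 = 0, and every face is a square so 4F = 2E.
E = 4·31/2 = 62. Then V = 0 + E − F = 0 + 62 − 31 = 31.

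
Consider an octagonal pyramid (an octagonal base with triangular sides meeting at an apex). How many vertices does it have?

9

A pyramid on an n-gon base has one n-gon and n triangles: V = 8 + 1 = 9, E = 2·8 = 16, F = 8 + 1 = 9.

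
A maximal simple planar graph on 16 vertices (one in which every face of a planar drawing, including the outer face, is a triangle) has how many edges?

In a plane triangulation 3F = 2E and V − E + F = 2, so E = 3V − 6 = 3·16 − 6 = 42.

42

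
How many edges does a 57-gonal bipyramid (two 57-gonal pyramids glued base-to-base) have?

171

A bipyramid over an n-gon has 2n triangular faces and n + 2 vertices: V = 57 + 2 = 59, E = 3·57 = 171, F = 2·57 = 114.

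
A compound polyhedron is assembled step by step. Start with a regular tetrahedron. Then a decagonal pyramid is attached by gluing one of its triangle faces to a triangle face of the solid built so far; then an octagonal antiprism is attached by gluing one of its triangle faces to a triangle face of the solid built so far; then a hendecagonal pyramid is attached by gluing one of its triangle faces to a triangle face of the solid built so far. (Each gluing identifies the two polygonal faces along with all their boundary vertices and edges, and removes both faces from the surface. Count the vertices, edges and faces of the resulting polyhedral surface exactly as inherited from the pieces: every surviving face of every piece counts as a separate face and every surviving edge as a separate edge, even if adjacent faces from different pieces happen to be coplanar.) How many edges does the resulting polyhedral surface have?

71

A regular tetrahedron: V=4, E=6, F=4.
Attach a decagonal pyramid (V=11, E=20, F=11) along a 3-gon: merge 3 vertices and 3 edges, delete both glued faces → V=12, E=23, F=13.
Attach an octagonal antiprism (V=16, E=32, F=18) along a 3-gon: merge 3 vertices and 3 edges, delete both glued faces → V=25, E=52, F=29.
Attach a hendecagonal pyramid (V=12, E=22, F=12) along a 3-gon: merge 3 vertices and 3 edges, delete both glued faces → V=34, E=71, F=39.
Check: V − E + F = 34 − 71 + 39 = 2.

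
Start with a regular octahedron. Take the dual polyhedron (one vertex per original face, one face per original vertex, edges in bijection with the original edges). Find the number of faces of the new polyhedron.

6

The base solid has V = 6, E = 12, F = 8.
The dual swaps V and F and preserves E: V′ = F = 8, E′ = E = 12, F′ = V = 6.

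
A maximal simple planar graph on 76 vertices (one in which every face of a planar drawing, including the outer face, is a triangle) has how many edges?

In a plane triangulation 3F = 2E and V − E + F = 2, so E = 3V − 6 = 3·76 − 6 = 222.

222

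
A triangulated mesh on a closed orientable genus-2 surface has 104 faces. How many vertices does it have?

50

χ = 2 − 2·2 = -2, and every face is a triangle so 3F = 2E.
E = 3·104/2 = 156. Then V = -2 + E − F = -2 + 156 − 104 = 50.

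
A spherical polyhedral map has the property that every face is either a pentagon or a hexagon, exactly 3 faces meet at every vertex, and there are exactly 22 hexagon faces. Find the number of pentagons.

12

Let x be the number of pentagons; then F = 22 + x.
Edge–face incidences: 2E = 6·22 + 5·x = 132 + 5x.
Every vertex has degree 3, so 3V = 2E.
Euler: V − E + F = 2 ⇒ (2E)/3 − E + (22 + x) = 2.
Multiply by 6: 2·(2E) − 3·(2E) + 6·(22 + x) = 12, i.e. 132 + 6x − (132 + 5x) = 12.
Collecting terms: x = 12.
Then 2E = 132 + 5·12 = 192, so E = 96, V = 2E/3 = 64, F = 22 + 12 = 34.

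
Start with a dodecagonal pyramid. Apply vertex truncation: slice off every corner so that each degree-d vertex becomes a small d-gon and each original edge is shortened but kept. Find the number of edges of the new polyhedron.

The base solid has V = 13, E = 24, F = 13.
Truncation replaces each original edge-end by a new vertex, so V′ = 2E = 48.
Each original edge survives, and each old vertex of degree d contributes d new edges; summing degrees gives Σd = 2E, so E′ = E + 2E = 3E = 72.
Each original face survives and each original vertex becomes one new face: F′ = F + V = 26.

72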